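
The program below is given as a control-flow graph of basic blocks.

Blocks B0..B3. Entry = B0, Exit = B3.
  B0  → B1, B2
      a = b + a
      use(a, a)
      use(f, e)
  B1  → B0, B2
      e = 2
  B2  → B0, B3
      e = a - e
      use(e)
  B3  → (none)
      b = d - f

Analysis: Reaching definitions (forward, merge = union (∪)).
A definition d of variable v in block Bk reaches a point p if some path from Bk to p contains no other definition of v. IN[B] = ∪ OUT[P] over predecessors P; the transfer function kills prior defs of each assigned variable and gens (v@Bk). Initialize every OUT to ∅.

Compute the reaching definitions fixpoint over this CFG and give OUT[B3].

Answer: {a@B0, b@B3, e@B2}

Working:
Converged values:
  B0:   IN={a@B0, e@B1, e@B2}   OUT={a@B0, e@B1, e@B2}
  B1:   IN={a@B0, e@B1, e@B2}   OUT={a@B0, e@B1}
  B2:   IN={a@B0, e@B1, e@B2}   OUT={a@B0, e@B2}
  B3:   IN={a@B0, e@B2}   OUT={a@B0, b@B3, e@B2}

Merge at B3: IN[B3] = OUT[B2] = {a@B0, e@B2}
Applying B3's transfer function to that IN value gives OUT[B3] (row B3 above).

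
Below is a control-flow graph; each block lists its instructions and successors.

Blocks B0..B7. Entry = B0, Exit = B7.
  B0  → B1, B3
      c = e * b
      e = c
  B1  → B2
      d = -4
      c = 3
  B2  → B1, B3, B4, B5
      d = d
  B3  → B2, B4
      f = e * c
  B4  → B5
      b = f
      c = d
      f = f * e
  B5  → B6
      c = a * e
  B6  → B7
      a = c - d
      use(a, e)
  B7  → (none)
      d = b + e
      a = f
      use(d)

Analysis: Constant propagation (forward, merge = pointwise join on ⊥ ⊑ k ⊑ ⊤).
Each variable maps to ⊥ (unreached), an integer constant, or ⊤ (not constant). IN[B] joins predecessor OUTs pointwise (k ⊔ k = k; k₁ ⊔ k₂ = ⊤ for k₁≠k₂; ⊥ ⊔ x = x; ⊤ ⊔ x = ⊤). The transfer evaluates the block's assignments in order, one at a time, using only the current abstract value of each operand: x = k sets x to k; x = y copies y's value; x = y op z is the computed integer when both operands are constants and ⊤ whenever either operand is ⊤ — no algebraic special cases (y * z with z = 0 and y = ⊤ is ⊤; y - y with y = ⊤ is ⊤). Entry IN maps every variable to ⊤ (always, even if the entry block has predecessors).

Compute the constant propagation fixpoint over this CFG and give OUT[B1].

Converged values:
  B0: | IN=(all ⊤) | OUT=(all ⊤)
  B1: | IN=(all ⊤) | OUT={c:3, d:-4; rest ⊤}
  B2: | IN=(all ⊤) | OUT=(all ⊤)
  B3: | IN=(all ⊤) | OUT=(all ⊤)
  B4: | IN=(all ⊤) | OUT=(all ⊤)
  B5: | IN=(all ⊤) | OUT=(all ⊤)
  B6: | IN=(all ⊤) | OUT=(all ⊤)
  B7: | IN=(all ⊤) | OUT=(all ⊤)

Merge at B1: IN[B1] = OUT[B0] ⊔ OUT[B2] = {a: ⊤, b: ⊤, c: ⊤, d: ⊤, e: ⊤, f: ⊤}
Applying B1's transfer function to that IN value gives OUT[B1] (row B1 above).

Answer: {a: ⊤, b: ⊤, c: 3, d: -4, e: ⊤, f: ⊤}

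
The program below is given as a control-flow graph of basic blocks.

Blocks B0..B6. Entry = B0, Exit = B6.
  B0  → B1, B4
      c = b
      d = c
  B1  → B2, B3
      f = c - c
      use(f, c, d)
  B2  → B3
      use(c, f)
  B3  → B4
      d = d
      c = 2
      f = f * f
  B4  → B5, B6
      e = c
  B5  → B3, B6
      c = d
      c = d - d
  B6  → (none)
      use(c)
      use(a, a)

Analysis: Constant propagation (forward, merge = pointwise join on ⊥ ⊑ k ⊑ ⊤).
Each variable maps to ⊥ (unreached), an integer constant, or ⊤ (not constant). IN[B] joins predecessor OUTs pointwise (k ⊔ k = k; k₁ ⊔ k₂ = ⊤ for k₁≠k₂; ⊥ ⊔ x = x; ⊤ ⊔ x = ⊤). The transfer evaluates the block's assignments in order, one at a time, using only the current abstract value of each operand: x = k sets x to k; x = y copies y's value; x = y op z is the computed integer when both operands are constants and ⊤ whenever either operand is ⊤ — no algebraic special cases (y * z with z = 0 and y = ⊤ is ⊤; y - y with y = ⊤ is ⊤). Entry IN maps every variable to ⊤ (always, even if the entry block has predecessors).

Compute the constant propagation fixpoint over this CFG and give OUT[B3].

Fixpoint table:
  B0:  IN=(all ⊤)  OUT=(all ⊤)
  B1:  IN=(all ⊤)  OUT=(all ⊤)
  B2:  IN=(all ⊤)  OUT=(all ⊤)
  B3:  IN=(all ⊤)  OUT={c:2; rest ⊤}
  B4:  IN=(all ⊤)  OUT=(all ⊤)
  B5:  IN=(all ⊤)  OUT=(all ⊤)
  B6:  IN=(all ⊤)  OUT=(all ⊤)

Merge at B3: IN[B3] = OUT[B1] ⊔ OUT[B2] ⊔ OUT[B5] = {a: ⊤, b: ⊤, c: ⊤, d: ⊤, e: ⊤, f: ⊤}
Applying B3's transfer function to that IN value gives OUT[B3] (row B3 above).

Answer: {a: ⊤, b: ⊤, c: 2, d: ⊤, e: ⊤, f: ⊤}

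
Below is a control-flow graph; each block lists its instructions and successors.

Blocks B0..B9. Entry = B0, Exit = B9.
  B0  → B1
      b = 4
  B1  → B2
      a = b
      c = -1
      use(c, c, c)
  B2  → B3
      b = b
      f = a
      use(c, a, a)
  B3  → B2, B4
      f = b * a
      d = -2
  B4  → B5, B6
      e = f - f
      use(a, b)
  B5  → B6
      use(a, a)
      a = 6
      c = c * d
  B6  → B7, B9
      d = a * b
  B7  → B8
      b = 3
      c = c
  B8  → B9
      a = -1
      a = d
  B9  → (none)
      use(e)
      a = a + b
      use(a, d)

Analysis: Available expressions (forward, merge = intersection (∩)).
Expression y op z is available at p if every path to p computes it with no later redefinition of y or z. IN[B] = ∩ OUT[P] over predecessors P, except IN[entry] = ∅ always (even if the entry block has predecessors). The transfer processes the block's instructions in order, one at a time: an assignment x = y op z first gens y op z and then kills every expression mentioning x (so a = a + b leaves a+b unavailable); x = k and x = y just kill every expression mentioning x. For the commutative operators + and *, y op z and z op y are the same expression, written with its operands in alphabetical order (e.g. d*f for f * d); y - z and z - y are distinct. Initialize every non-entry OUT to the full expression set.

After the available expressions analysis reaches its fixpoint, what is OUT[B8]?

Per-block solution:
  B0:   IN={}   OUT={}
  B1:   IN={}   OUT={}
  B2:   IN={}   OUT={}
  B3:   IN={}   OUT={a*b}
  B4:   IN={a*b}   OUT={a*b, f-f}
  B5:   IN={a*b, f-f}   OUT={f-f}
  B6:   IN={f-f}   OUT={a*b, f-f}
  B7:   IN={a*b, f-f}   OUT={f-f}
  B8:   IN={f-f}   OUT={f-f}
  B9:   IN={f-f}   OUT={f-f}

Merge at B8: IN[B8] = OUT[B7] = {f-f}
Applying B8's transfer function to that IN value gives OUT[B8] (row B8 above).

Answer: {f-f}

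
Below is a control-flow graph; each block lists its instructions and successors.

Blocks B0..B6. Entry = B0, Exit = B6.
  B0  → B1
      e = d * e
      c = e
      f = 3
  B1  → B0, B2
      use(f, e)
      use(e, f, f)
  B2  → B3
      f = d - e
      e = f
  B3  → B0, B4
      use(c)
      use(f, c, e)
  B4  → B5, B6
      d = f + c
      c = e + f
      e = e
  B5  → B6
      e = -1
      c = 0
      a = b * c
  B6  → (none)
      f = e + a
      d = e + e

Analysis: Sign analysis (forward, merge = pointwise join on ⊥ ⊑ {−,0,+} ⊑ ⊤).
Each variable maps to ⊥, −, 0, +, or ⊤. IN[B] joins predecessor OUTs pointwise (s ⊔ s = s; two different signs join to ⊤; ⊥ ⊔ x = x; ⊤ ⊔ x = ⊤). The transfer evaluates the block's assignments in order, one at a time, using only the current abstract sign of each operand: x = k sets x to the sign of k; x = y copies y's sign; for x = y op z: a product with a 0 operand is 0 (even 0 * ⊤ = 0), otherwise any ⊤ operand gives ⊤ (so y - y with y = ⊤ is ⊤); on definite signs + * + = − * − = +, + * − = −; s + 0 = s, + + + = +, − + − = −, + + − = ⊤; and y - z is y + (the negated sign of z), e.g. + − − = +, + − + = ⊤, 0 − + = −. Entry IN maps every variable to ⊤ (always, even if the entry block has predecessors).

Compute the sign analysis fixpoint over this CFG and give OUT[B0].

Fixpoint table:
  B0:  IN=(all ⊤)  OUT={f:+; rest ⊤}
  B1:  IN={f:+; rest ⊤}  OUT={f:+; rest ⊤}
  B2:  IN={f:+; rest ⊤}  OUT=(all ⊤)
  B3:  IN=(all ⊤)  OUT=(all ⊤)
  B4:  IN=(all ⊤)  OUT=(all ⊤)
  B5:  IN=(all ⊤)  OUT={a:0, c:0, e:-; rest ⊤}
  B6:  IN=(all ⊤)  OUT=(all ⊤)

Merge at B0 (entry node, so the boundary value (all ⊤) is joined with the incoming edge(s)): IN[B0] = (all ⊤) ⊔ OUT[B1] ⊔ OUT[B3] = {a: ⊤, b: ⊤, c: ⊤, d: ⊤, e: ⊤, f: ⊤}
Applying B0's transfer function to that IN value gives OUT[B0] (row B0 above).

Answer: {a: ⊤, b: ⊤, c: ⊤, d: ⊤, e: ⊤, f: +}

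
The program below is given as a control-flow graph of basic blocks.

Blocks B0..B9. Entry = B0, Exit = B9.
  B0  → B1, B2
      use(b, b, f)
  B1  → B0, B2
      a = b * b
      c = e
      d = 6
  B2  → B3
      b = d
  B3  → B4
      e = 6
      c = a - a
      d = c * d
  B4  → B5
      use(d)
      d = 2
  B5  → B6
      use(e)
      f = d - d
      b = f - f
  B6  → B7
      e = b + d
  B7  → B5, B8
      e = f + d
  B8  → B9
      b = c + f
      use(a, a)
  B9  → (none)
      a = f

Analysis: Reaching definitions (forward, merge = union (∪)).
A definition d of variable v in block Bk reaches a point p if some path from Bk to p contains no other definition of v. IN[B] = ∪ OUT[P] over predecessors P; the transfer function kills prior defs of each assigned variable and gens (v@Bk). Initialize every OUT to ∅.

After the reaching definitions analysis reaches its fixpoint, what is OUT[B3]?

Per-block solution:
  B0: | IN={a@B1, c@B1, d@B1} | OUT={a@B1, c@B1, d@B1}
  B1: | IN={a@B1, c@B1, d@B1} | OUT={a@B1, c@B1, d@B1}
  B2: | IN={a@B1, c@B1, d@B1} | OUT={a@B1, b@B2, c@B1, d@B1}
  B3: | IN={a@B1, b@B2, c@B1, d@B1} | OUT={a@B1, b@B2, c@B3, d@B3, e@B3}
  B4: | IN={a@B1, b@B2, c@B3, d@B3, e@B3} | OUT={a@B1, b@B2, c@B3, d@B4, e@B3}
  B5: | IN={a@B1, b@B2, b@B5, c@B3, d@B4, e@B3, e@B7, f@B5} | OUT={a@B1, b@B5, c@B3, d@B4, e@B3, e@B7, f@B5}
  B6: | IN={a@B1, b@B5, c@B3, d@B4, e@B3, e@B7, f@B5} | OUT={a@B1, b@B5, c@B3, d@B4, e@B6, f@B5}
  B7: | IN={a@B1, b@B5, c@B3, d@B4, e@B6, f@B5} | OUT={a@B1, b@B5, c@B3, d@B4, e@B7, f@B5}
  B8: | IN={a@B1, b@B5, c@B3, d@B4, e@B7, f@B5} | OUT={a@B1, b@B8, c@B3, d@B4, e@B7, f@B5}
  B9: | IN={a@B1, b@B8, c@B3, d@B4, e@B7, f@B5} | OUT={a@B9, b@B8, c@B3, d@B4, e@B7, f@B5}

Merge at B3: IN[B3] = OUT[B2] = {a@B1, b@B2, c@B1, d@B1}
Applying B3's transfer function to that IN value gives OUT[B3] (row B3 above).

Answer: {a@B1, b@B2, c@B3, d@B3, e@B3}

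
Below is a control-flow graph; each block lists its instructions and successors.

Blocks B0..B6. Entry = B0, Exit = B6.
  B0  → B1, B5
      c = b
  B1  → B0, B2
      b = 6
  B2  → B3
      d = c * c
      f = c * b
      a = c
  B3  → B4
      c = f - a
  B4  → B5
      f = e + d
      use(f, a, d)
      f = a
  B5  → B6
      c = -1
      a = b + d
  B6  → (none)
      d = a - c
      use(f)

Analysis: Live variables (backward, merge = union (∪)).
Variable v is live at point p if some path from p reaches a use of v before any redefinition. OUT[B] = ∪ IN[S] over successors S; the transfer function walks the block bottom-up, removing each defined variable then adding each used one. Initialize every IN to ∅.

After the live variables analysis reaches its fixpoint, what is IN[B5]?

Converged values:
  B0:   IN={b, d, e, f}   OUT={b, c, d, e, f}
  B1:   IN={c, d, e, f}   OUT={b, c, d, e, f}
  B2:   IN={b, c, e}   OUT={a, b, d, e, f}
  B3:   IN={a, b, d, e, f}   OUT={a, b, d, e}
  B4:   IN={a, b, d, e}   OUT={b, d, f}
  B5:   IN={b, d, f}   OUT={a, c, f}
  B6:   IN={a, c, f}   OUT={}

Merge at B5: OUT[B5] = IN[B6] = {a, c, f}
Applying B5's transfer function to that OUT value gives IN[B5] (row B5 above).

Answer: {b, d, f}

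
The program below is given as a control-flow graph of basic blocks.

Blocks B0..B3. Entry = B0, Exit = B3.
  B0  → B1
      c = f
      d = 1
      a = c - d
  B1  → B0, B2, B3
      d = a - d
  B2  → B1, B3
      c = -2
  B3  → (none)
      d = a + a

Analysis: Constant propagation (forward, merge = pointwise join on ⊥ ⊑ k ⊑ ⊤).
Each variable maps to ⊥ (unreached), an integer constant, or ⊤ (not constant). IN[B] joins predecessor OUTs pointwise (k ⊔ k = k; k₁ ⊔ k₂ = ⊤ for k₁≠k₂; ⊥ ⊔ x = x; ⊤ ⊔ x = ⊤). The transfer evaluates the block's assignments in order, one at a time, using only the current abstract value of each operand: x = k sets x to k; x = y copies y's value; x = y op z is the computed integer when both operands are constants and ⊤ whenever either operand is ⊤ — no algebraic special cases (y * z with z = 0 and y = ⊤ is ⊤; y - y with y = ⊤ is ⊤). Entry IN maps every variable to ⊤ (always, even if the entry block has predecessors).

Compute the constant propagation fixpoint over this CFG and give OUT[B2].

Fixpoint table:
  B0:   IN=(all ⊤)   OUT={d:1; rest ⊤}
  B1:   IN=(all ⊤)   OUT=(all ⊤)
  B2:   IN=(all ⊤)   OUT={c:-2; rest ⊤}
  B3:   IN=(all ⊤)   OUT=(all ⊤)

Merge at B2: IN[B2] = OUT[B1] = {a: ⊤, b: ⊤, c: ⊤, d: ⊤, e: ⊤, f: ⊤}
Applying B2's transfer function to that IN value gives OUT[B2] (row B2 above).

Answer: {a: ⊤, b: ⊤, c: -2, d: ⊤, e: ⊤, f: ⊤}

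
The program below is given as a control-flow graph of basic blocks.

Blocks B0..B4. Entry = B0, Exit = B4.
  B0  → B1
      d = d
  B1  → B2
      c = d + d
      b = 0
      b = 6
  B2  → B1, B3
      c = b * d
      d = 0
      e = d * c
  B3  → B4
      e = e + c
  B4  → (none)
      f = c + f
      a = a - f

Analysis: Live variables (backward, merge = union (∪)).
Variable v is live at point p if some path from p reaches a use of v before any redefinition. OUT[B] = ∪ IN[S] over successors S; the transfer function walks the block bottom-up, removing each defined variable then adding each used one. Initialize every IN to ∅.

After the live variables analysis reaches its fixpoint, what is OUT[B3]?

Per-block solution:
  B0:   IN={a, d, f}   OUT={a, d, f}
  B1:   IN={a, d, f}   OUT={a, b, d, f}
  B2:   IN={a, b, d, f}   OUT={a, c, d, e, f}
  B3:   IN={a, c, e, f}   OUT={a, c, f}
  B4:   IN={a, c, f}   OUT={}

Merge at B3: OUT[B3] = IN[B4] = {a, c, f}

Answer: {a, c, f}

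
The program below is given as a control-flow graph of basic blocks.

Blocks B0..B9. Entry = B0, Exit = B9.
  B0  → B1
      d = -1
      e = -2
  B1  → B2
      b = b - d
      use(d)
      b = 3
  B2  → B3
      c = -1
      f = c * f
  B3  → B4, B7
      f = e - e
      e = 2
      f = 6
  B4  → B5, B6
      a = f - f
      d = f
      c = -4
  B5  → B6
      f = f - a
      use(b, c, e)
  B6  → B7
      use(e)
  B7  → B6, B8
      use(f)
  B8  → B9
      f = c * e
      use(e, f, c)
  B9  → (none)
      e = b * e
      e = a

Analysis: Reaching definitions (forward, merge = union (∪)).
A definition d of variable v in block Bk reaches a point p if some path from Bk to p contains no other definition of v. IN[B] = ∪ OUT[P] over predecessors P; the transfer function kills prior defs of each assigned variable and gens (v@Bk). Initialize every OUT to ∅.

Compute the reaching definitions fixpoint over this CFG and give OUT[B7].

Per-block solution:
  B0:   IN={}   OUT={d@B0, e@B0}
  B1:   IN={d@B0, e@B0}   OUT={b@B1, d@B0, e@B0}
  B2:   IN={b@B1, d@B0, e@B0}   OUT={b@B1, c@B2, d@B0, e@B0, f@B2}
  B3:   IN={b@B1, c@B2, d@B0, e@B0, f@B2}   OUT={b@B1, c@B2, d@B0, e@B3, f@B3}
  B4:   IN={b@B1, c@B2, d@B0, e@B3, f@B3}   OUT={a@B4, b@B1, c@B4, d@B4, e@B3, f@B3}
  B5:   IN={a@B4, b@B1, c@B4, d@B4, e@B3, f@B3}   OUT={a@B4, b@B1, c@B4, d@B4, e@B3, f@B5}
  B6:   IN={a@B4, b@B1, c@B2, c@B4, d@B0, d@B4, e@B3, f@B3, f@B5}   OUT={a@B4, b@B1, c@B2, c@B4, d@B0, d@B4, e@B3, f@B3, f@B5}
  B7:   IN={a@B4, b@B1, c@B2, c@B4, d@B0, d@B4, e@B3, f@B3, f@B5}   OUT={a@B4, b@B1, c@B2, c@B4, d@B0, d@B4, e@B3, f@B3, f@B5}
  B8:   IN={a@B4, b@B1, c@B2, c@B4, d@B0, d@B4, e@B3, f@B3, f@B5}   OUT={a@B4, b@B1, c@B2, c@B4, d@B0, d@B4, e@B3, f@B8}
  B9:   IN={a@B4, b@B1, c@B2, c@B4, d@B0, d@B4, e@B3, f@B8}   OUT={a@B4, b@B1, c@B2, c@B4, d@B0, d@B4, e@B9, f@B8}

Merge at B7: IN[B7] = OUT[B3] ⊔ OUT[B6] = {a@B4, b@B1, c@B2, c@B4, d@B0, d@B4, e@B3, f@B3, f@B5}
Applying B7's transfer function to that IN value gives OUT[B7] (row B7 above).

Answer: {a@B4, b@B1, c@B2, c@B4, d@B0, d@B4, e@B3, f@B3, f@B5}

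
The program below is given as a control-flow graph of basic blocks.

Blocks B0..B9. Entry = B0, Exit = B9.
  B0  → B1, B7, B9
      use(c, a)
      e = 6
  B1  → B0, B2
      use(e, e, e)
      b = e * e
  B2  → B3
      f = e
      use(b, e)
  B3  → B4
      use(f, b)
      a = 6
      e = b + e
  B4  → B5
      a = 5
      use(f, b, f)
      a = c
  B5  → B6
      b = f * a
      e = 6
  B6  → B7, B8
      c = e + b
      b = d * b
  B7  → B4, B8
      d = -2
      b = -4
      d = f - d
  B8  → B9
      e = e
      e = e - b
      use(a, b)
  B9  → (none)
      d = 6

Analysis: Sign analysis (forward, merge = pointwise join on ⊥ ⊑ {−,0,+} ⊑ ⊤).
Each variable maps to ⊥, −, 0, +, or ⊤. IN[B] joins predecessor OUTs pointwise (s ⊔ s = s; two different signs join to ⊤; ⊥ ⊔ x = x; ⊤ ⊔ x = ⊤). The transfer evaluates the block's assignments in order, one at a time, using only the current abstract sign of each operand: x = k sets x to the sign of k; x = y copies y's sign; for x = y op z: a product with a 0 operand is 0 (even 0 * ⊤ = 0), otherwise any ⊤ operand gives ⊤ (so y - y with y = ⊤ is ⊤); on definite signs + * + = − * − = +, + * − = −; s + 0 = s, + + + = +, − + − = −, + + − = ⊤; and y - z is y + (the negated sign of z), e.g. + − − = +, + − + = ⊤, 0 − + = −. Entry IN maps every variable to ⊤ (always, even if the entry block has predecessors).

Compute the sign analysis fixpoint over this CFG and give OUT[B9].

Fixpoint table:
  B0: | IN=(all ⊤) | OUT={e:+; rest ⊤}
  B1: | IN={e:+; rest ⊤} | OUT={b:+, e:+; rest ⊤}
  B2: | IN={b:+, e:+; rest ⊤} | OUT={b:+, e:+, f:+; rest ⊤}
  B3: | IN={b:+, e:+, f:+; rest ⊤} | OUT={a:+, b:+, e:+, f:+; rest ⊤}
  B4: | IN={e:+; rest ⊤} | OUT={e:+; rest ⊤}
  B5: | IN={e:+; rest ⊤} | OUT={e:+; rest ⊤}
  B6: | IN={e:+; rest ⊤} | OUT={e:+; rest ⊤}
  B7: | IN={e:+; rest ⊤} | OUT={b:-, e:+; rest ⊤}
  B8: | IN={e:+; rest ⊤} | OUT=(all ⊤)
  B9: | IN=(all ⊤) | OUT={d:+; rest ⊤}

Merge at B9: IN[B9] = OUT[B0] ⊔ OUT[B8] = {a: ⊤, b: ⊤, c: ⊤, d: ⊤, e: ⊤, f: ⊤}
Applying B9's transfer function to that IN value gives OUT[B9] (row B9 above).

Answer: {a: ⊤, b: ⊤, c: ⊤, d: +, e: ⊤, f: ⊤}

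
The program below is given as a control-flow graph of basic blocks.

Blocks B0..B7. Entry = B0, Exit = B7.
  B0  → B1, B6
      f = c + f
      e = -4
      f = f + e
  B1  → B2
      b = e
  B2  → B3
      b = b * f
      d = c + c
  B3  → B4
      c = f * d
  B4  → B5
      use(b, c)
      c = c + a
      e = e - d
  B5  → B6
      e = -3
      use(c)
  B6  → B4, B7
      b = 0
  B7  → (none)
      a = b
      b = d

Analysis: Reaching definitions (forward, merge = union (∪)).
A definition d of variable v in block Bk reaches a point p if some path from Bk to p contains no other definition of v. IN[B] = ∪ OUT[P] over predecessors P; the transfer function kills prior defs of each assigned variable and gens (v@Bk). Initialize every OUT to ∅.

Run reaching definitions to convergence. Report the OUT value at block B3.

Converged values:
  B0:   IN={}   OUT={e@B0, f@B0}
  B1:   IN={e@B0, f@B0}   OUT={b@B1, e@B0, f@B0}
  B2:   IN={b@B1, e@B0, f@B0}   OUT={b@B2, d@B2, e@B0, f@B0}
  B3:   IN={b@B2, d@B2, e@B0, f@B0}   OUT={b@B2, c@B3, d@B2, e@B0, f@B0}
  B4:   IN={b@B2, b@B6, c@B3, c@B4, d@B2, e@B0, e@B5, f@B0}   OUT={b@B2, b@B6, c@B4, d@B2, e@B4, f@B0}
  B5:   IN={b@B2, b@B6, c@B4, d@B2, e@B4, f@B0}   OUT={b@B2, b@B6, c@B4, d@B2, e@B5, f@B0}
  B6:   IN={b@B2, b@B6, c@B4, d@B2, e@B0, e@B5, f@B0}   OUT={b@B6, c@B4, d@B2, e@B0, e@B5, f@B0}
  B7:   IN={b@B6, c@B4, d@B2, e@B0, e@B5, f@B0}   OUT={a@B7, b@B7, c@B4, d@B2, e@B0, e@B5, f@B0}

Merge at B3: IN[B3] = OUT[B2] = {b@B2, d@B2, e@B0, f@B0}
Applying B3's transfer function to that IN value gives OUT[B3] (row B3 above).

Answer: {b@B2, c@B3, d@B2, e@B0, f@B0}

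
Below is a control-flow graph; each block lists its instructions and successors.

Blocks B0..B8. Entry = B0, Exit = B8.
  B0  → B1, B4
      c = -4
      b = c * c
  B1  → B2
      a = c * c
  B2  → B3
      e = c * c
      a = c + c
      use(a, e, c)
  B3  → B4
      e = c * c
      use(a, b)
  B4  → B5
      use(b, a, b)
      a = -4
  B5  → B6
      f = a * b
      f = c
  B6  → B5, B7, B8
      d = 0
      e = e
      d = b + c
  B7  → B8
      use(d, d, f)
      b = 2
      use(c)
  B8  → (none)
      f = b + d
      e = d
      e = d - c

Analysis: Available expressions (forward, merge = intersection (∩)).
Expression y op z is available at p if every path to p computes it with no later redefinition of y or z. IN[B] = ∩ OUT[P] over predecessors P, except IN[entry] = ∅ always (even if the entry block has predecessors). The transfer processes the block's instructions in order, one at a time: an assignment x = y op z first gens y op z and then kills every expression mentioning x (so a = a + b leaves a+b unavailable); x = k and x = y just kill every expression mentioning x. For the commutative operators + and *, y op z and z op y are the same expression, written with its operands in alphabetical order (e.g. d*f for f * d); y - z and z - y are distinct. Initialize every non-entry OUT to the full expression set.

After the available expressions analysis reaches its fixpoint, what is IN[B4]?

Converged values:
  B0: | IN={} | OUT={c*c}
  B1: | IN={c*c} | OUT={c*c}
  B2: | IN={c*c} | OUT={c*c, c+c}
  B3: | IN={c*c, c+c} | OUT={c*c, c+c}
  B4: | IN={c*c} | OUT={c*c}
  B5: | IN={c*c} | OUT={a*b, c*c}
  B6: | IN={a*b, c*c} | OUT={a*b, b+c, c*c}
  B7: | IN={a*b, b+c, c*c} | OUT={c*c}
  B8: | IN={c*c} | OUT={b+d, c*c, d-c}

Merge at B4: IN[B4] = OUT[B0] ∩ OUT[B3] = {c*c}

Answer: {c*c}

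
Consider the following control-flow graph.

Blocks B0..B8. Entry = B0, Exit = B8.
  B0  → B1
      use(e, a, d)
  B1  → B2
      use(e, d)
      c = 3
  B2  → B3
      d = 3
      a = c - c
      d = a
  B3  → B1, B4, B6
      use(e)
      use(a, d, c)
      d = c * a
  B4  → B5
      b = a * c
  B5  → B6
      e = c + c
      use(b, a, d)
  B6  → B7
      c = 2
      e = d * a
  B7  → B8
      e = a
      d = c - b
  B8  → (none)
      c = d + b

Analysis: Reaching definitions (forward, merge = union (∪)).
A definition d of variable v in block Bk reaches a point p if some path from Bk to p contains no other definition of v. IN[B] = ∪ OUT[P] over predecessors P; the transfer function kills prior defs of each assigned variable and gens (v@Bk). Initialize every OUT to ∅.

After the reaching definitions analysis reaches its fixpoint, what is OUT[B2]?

Converged values:
  B0:   IN={}   OUT={}
  B1:   IN={a@B2, c@B1, d@B3}   OUT={a@B2, c@B1, d@B3}
  B2:   IN={a@B2, c@B1, d@B3}   OUT={a@B2, c@B1, d@B2}
  B3:   IN={a@B2, c@B1, d@B2}   OUT={a@B2, c@B1, d@B3}
  B4:   IN={a@B2, c@B1, d@B3}   OUT={a@B2, b@B4, c@B1, d@B3}
  B5:   IN={a@B2, b@B4, c@B1, d@B3}   OUT={a@B2, b@B4, c@B1, d@B3, e@B5}
  B6:   IN={a@B2, b@B4, c@B1, d@B3, e@B5}   OUT={a@B2, b@B4, c@B6, d@B3, e@B6}
  B7:   IN={a@B2, b@B4, c@B6, d@B3, e@B6}   OUT={a@B2, b@B4, c@B6, d@B7, e@B7}
  B8:   IN={a@B2, b@B4, c@B6, d@B7, e@B7}   OUT={a@B2, b@B4, c@B8, d@B7, e@B7}

Merge at B2: IN[B2] = OUT[B1] = {a@B2, c@B1, d@B3}
Applying B2's transfer function to that IN value gives OUT[B2] (row B2 above).

Answer: {a@B2, c@B1, d@B2}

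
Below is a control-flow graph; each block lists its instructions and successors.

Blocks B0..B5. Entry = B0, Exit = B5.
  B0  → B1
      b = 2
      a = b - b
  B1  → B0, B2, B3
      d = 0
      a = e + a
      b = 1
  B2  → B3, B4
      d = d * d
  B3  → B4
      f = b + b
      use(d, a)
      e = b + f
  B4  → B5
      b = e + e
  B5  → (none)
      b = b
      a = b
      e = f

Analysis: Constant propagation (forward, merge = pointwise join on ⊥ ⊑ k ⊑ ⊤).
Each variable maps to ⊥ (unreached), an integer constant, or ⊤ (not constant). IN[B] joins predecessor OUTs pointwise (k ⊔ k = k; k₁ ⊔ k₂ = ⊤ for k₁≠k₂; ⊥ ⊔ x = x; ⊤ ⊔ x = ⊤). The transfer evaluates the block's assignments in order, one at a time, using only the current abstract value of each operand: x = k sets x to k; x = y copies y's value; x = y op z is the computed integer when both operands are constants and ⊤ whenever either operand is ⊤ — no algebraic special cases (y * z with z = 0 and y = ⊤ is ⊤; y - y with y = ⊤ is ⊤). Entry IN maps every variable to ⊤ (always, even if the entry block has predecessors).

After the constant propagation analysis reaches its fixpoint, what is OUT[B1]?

Answer: {a: ⊤, b: 1, c: ⊤, d: 0, e: ⊤, f: ⊤}

Trace:
Fixpoint table:
  B0:   IN=(all ⊤)   OUT={a:0, b:2; rest ⊤}
  B1:   IN={a:0, b:2; rest ⊤}   OUT={b:1, d:0; rest ⊤}
  B2:   IN={b:1, d:0; rest ⊤}   OUT={b:1, d:0; rest ⊤}
  B3:   IN={b:1, d:0; rest ⊤}   OUT={b:1, d:0, e:3, f:2; rest ⊤}
  B4:   IN={b:1, d:0; rest ⊤}   OUT={d:0; rest ⊤}
  B5:   IN={d:0; rest ⊤}   OUT={d:0; rest ⊤}

Merge at B1: IN[B1] = OUT[B0] = {a: 0, b: 2, c: ⊤, d: ⊤, e: ⊤, f: ⊤}
Applying B1's transfer function to that IN value gives OUT[B1] (row B1 above).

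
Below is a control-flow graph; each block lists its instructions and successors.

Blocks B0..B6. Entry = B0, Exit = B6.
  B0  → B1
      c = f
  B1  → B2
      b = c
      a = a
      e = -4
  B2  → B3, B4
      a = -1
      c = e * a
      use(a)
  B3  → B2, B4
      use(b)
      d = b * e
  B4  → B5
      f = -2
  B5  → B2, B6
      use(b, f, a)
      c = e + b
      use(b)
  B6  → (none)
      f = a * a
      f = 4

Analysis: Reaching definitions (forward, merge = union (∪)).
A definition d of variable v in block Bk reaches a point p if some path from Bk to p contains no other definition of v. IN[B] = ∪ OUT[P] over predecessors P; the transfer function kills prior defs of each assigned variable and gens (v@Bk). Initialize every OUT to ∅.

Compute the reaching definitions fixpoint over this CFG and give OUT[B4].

Converged values:
  B0: | IN={} | OUT={c@B0}
  B1: | IN={c@B0} | OUT={a@B1, b@B1, c@B0, e@B1}
  B2: | IN={a@B1, a@B2, b@B1, c@B0, c@B2, c@B5, d@B3, e@B1, f@B4} | OUT={a@B2, b@B1, c@B2, d@B3, e@B1, f@B4}
  B3: | IN={a@B2, b@B1, c@B2, d@B3, e@B1, f@B4} | OUT={a@B2, b@B1, c@B2, d@B3, e@B1, f@B4}
  B4: | IN={a@B2, b@B1, c@B2, d@B3, e@B1, f@B4} | OUT={a@B2, b@B1, c@B2, d@B3, e@B1, f@B4}
  B5: | IN={a@B2, b@B1, c@B2, d@B3, e@B1, f@B4} | OUT={a@B2, b@B1, c@B5, d@B3, e@B1, f@B4}
  B6: | IN={a@B2, b@B1, c@B5, d@B3, e@B1, f@B4} | OUT={a@B2, b@B1, c@B5, d@B3, e@B1, f@B6}

Merge at B4: IN[B4] = OUT[B2] ⊔ OUT[B3] = {a@B2, b@B1, c@B2, d@B3, e@B1, f@B4}
Applying B4's transfer function to that IN value gives OUT[B4] (row B4 above).

Answer: {a@B2, b@B1, c@B2, d@B3, e@B1, f@B4}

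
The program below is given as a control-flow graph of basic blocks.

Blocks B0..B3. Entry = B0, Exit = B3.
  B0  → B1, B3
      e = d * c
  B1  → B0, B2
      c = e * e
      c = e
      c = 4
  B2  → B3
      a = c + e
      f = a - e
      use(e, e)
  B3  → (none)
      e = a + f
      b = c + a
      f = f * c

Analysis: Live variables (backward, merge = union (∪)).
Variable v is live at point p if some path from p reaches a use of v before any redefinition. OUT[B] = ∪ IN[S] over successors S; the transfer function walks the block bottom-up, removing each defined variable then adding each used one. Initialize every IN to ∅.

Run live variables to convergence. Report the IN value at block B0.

Converged values:
  B0: | IN={a, c, d, f} | OUT={a, c, d, e, f}
  B1: | IN={a, d, e, f} | OUT={a, c, d, e, f}
  B2: | IN={c, e} | OUT={a, c, f}
  B3: | IN={a, c, f} | OUT={}

Merge at B0: OUT[B0] = IN[B1] ⊔ IN[B3] = {a, c, d, e, f}
Applying B0's transfer function to that OUT value gives IN[B0] (row B0 above).

Answer: {a, c, d, f}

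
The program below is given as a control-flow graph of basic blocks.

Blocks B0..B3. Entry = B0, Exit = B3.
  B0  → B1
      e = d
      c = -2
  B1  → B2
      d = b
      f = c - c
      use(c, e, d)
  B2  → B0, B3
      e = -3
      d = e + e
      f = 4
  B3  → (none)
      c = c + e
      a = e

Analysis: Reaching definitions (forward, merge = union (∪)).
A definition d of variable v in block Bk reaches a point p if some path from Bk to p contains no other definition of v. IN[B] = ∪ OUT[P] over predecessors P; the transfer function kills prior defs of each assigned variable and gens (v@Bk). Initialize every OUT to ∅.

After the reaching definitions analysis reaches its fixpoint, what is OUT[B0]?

Answer: {c@B0, d@B2, e@B0, f@B2}

Trace:
Fixpoint table:
  B0:   IN={c@B0, d@B2, e@B2, f@B2}   OUT={c@B0, d@B2, e@B0, f@B2}
  B1:   IN={c@B0, d@B2, e@B0, f@B2}   OUT={c@B0, d@B1, e@B0, f@B1}
  B2:   IN={c@B0, d@B1, e@B0, f@B1}   OUT={c@B0, d@B2, e@B2, f@B2}
  B3:   IN={c@B0, d@B2, e@B2, f@B2}   OUT={a@B3, c@B3, d@B2, e@B2, f@B2}

Merge at B0 (entry node, so the boundary value {} is joined with the incoming edge(s)): IN[B0] = {} ⊔ OUT[B2] = {c@B0, d@B2, e@B2, f@B2}
Applying B0's transfer function to that IN value gives OUT[B0] (row B0 above).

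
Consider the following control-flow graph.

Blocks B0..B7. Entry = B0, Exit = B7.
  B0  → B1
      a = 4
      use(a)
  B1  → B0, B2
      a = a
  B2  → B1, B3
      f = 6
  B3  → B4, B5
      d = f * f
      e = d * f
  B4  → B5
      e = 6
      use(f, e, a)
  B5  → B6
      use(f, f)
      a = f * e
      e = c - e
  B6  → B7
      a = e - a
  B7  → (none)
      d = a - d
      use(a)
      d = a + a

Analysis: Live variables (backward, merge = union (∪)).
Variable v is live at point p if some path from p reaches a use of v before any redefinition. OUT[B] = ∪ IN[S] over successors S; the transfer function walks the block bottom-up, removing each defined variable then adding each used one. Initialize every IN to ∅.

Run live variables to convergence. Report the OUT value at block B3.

Converged values:
  B0:  IN={c}  OUT={a, c}
  B1:  IN={a, c}  OUT={a, c}
  B2:  IN={a, c}  OUT={a, c, f}
  B3:  IN={a, c, f}  OUT={a, c, d, e, f}
  B4:  IN={a, c, d, f}  OUT={c, d, e, f}
  B5:  IN={c, d, e, f}  OUT={a, d, e}
  B6:  IN={a, d, e}  OUT={a, d}
  B7:  IN={a, d}  OUT={}

Merge at B3: OUT[B3] = IN[B4] ⊔ IN[B5] = {a, c, d, e, f}

Answer: {a, c, d, e, f}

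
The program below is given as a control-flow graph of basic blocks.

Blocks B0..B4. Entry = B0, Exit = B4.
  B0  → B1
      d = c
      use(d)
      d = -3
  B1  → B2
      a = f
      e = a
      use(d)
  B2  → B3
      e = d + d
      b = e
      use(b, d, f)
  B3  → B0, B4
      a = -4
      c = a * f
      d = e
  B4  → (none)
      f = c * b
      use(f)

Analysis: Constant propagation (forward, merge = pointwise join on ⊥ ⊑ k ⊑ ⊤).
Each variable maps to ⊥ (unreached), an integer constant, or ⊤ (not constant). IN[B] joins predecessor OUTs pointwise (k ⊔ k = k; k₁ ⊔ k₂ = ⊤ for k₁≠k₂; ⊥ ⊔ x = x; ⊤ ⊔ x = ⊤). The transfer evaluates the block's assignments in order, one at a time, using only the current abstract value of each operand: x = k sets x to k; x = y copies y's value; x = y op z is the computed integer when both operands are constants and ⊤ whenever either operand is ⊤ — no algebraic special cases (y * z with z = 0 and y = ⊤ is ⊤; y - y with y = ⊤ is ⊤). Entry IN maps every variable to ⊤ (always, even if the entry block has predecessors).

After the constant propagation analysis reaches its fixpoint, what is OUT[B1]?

Answer: {a: ⊤, b: ⊤, c: ⊤, d: -3, e: ⊤, f: ⊤}

Trace:
Converged values:
  B0:   IN=(all ⊤)   OUT={d:-3; rest ⊤}
  B1:   IN={d:-3; rest ⊤}   OUT={d:-3; rest ⊤}
  B2:   IN={d:-3; rest ⊤}   OUT={b:-6, d:-3, e:-6; rest ⊤}
  B3:   IN={b:-6, d:-3, e:-6; rest ⊤}   OUT={a:-4, b:-6, d:-6, e:-6; rest ⊤}
  B4:   IN={a:-4, b:-6, d:-6, e:-6; rest ⊤}   OUT={a:-4, b:-6, d:-6, e:-6; rest ⊤}

Merge at B1: IN[B1] = OUT[B0] = {a: ⊤, b: ⊤, c: ⊤, d: -3, e: ⊤, f: ⊤}
Applying B1's transfer function to that IN value gives OUT[B1] (row B1 above).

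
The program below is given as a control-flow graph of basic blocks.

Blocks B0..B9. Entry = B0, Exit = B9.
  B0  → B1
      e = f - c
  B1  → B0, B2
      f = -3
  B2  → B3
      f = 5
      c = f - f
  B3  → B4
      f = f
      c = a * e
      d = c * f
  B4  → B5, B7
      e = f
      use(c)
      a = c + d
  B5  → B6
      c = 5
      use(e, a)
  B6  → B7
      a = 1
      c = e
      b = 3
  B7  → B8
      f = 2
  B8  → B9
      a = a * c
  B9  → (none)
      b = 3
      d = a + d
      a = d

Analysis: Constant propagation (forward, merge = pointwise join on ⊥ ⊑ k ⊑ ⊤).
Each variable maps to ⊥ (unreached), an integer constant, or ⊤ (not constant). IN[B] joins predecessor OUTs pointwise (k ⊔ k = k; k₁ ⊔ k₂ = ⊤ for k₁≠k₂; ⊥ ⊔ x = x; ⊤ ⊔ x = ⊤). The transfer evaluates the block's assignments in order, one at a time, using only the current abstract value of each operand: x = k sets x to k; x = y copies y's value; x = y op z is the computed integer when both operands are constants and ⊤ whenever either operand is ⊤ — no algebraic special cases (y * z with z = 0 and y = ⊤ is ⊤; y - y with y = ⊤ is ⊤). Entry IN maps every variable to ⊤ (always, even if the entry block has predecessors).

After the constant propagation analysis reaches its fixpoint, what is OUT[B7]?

Answer: {a: ⊤, b: ⊤, c: ⊤, d: ⊤, e: 5, f: 2}

Working:
Converged values:
  B0: | IN=(all ⊤) | OUT=(all ⊤)
  B1: | IN=(all ⊤) | OUT={f:-3; rest ⊤}
  B2: | IN={f:-3; rest ⊤} | OUT={c:0, f:5; rest ⊤}
  B3: | IN={c:0, f:5; rest ⊤} | OUT={f:5; rest ⊤}
  B4: | IN={f:5; rest ⊤} | OUT={e:5, f:5; rest ⊤}
  B5: | IN={e:5, f:5; rest ⊤} | OUT={c:5, e:5, f:5; rest ⊤}
  B6: | IN={c:5, e:5, f:5; rest ⊤} | OUT={a:1, b:3, c:5, e:5, f:5; rest ⊤}
  B7: | IN={e:5, f:5; rest ⊤} | OUT={e:5, f:2; rest ⊤}
  B8: | IN={e:5, f:2; rest ⊤} | OUT={e:5, f:2; rest ⊤}
  B9: | IN={e:5, f:2; rest ⊤} | OUT={b:3, e:5, f:2; rest ⊤}

Merge at B7: IN[B7] = OUT[B4] ⊔ OUT[B6] = {a: ⊤, b: ⊤, c: ⊤, d: ⊤, e: 5, f: 5}
Applying B7's transfer function to that IN value gives OUT[B7] (row B7 above).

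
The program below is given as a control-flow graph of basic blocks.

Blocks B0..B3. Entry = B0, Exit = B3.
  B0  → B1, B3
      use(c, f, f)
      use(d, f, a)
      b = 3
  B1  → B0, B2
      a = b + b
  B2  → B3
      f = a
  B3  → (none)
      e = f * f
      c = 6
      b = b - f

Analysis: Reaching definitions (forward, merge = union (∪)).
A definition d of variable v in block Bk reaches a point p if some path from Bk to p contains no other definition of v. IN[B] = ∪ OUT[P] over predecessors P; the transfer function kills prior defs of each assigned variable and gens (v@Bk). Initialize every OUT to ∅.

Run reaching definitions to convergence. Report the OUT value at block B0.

Answer: {a@B1, b@B0}

Derivation:
Converged values:
  B0:  IN={a@B1, b@B0}  OUT={a@B1, b@B0}
  B1:  IN={a@B1, b@B0}  OUT={a@B1, b@B0}
  B2:  IN={a@B1, b@B0}  OUT={a@B1, b@B0, f@B2}
  B3:  IN={a@B1, b@B0, f@B2}  OUT={a@B1, b@B3, c@B3, e@B3, f@B2}

Merge at B0 (entry node, so the boundary value {} is joined with the incoming edge(s)): IN[B0] = {} ⊔ OUT[B1] = {a@B1, b@B0}
Applying B0's transfer function to that IN value gives OUT[B0] (row B0 above).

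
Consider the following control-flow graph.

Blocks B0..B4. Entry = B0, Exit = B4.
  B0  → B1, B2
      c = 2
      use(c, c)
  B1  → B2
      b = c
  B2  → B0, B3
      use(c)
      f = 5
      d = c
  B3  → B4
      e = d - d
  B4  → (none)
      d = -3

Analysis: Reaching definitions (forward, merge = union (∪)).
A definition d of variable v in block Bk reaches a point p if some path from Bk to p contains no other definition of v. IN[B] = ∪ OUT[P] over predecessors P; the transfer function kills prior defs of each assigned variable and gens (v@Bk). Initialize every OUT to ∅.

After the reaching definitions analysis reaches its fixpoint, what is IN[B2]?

Fixpoint table:
  B0:  IN={b@B1, c@B0, d@B2, f@B2}  OUT={b@B1, c@B0, d@B2, f@B2}
  B1:  IN={b@B1, c@B0, d@B2, f@B2}  OUT={b@B1, c@B0, d@B2, f@B2}
  B2:  IN={b@B1, c@B0, d@B2, f@B2}  OUT={b@B1, c@B0, d@B2, f@B2}
  B3:  IN={b@B1, c@B0, d@B2, f@B2}  OUT={b@B1, c@B0, d@B2, e@B3, f@B2}
  B4:  IN={b@B1, c@B0, d@B2, e@B3, f@B2}  OUT={b@B1, c@B0, d@B4, e@B3, f@B2}

Merge at B2: IN[B2] = OUT[B0] ⊔ OUT[B1] = {b@B1, c@B0, d@B2, f@B2}

Answer: {b@B1, c@B0, d@B2, f@B2}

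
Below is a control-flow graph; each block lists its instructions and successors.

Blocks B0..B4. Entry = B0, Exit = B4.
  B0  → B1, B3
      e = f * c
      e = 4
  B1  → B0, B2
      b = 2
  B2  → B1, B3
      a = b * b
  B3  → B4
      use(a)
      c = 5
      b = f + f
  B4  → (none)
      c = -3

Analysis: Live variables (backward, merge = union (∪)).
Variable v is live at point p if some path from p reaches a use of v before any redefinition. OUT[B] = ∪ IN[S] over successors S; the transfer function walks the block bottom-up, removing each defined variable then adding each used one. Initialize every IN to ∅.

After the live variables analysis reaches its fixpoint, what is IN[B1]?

Converged values:
  B0:  IN={a, c, f}  OUT={a, c, f}
  B1:  IN={a, c, f}  OUT={a, b, c, f}
  B2:  IN={b, c, f}  OUT={a, c, f}
  B3:  IN={a, f}  OUT={}
  B4:  IN={}  OUT={}

Merge at B1: OUT[B1] = IN[B0] ⊔ IN[B2] = {a, b, c, f}
Applying B1's transfer function to that OUT value gives IN[B1] (row B1 above).

Answer: {a, c, f}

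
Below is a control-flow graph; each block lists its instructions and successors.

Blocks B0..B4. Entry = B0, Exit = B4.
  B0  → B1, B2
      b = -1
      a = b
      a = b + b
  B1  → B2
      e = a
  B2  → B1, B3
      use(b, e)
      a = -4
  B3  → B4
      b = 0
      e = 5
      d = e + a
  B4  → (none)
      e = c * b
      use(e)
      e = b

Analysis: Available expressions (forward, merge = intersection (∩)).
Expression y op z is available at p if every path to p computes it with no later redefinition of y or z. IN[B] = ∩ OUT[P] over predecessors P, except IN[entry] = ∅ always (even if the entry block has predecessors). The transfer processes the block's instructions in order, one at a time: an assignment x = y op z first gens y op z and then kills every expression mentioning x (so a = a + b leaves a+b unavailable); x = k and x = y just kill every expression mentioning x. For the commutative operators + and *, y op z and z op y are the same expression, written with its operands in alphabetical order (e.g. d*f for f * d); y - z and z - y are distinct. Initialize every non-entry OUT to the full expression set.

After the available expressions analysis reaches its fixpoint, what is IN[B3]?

Answer: {b+b}

Trace:
Fixpoint table:
  B0: | IN={} | OUT={b+b}
  B1: | IN={b+b} | OUT={b+b}
  B2: | IN={b+b} | OUT={b+b}
  B3: | IN={b+b} | OUT={a+e}
  B4: | IN={a+e} | OUT={b*c}

Merge at B3: IN[B3] = OUT[B2] = {b+b}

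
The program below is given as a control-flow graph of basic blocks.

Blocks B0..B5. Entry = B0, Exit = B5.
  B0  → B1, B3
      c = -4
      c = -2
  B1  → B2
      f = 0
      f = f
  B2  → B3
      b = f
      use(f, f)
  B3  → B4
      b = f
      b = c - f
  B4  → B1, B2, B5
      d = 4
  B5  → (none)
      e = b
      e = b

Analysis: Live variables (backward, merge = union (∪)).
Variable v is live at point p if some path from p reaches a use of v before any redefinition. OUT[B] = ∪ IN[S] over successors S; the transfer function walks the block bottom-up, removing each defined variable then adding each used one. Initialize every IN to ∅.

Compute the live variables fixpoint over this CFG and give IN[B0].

Answer: {f}

Derivation:
Converged values:
  B0:   IN={f}   OUT={c, f}
  B1:   IN={c}   OUT={c, f}
  B2:   IN={c, f}   OUT={c, f}
  B3:   IN={c, f}   OUT={b, c, f}
  B4:   IN={b, c, f}   OUT={b, c, f}
  B5:   IN={b}   OUT={}

Merge at B0: OUT[B0] = IN[B1] ⊔ IN[B3] = {c, f}
Applying B0's transfer function to that OUT value gives IN[B0] (row B0 above).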